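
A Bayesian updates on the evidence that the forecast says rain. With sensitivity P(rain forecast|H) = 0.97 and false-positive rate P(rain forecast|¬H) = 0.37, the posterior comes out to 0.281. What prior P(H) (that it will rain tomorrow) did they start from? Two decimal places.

P(H) = 0.13

In odds form, posterior odds = prior odds × likelihood ratio, so prior odds = posterior odds ÷ LR.
Posterior odds = 0.281/(1−0.281) = 0.3908. LR = 0.97/0.37 = 2.6216.
Prior odds = 0.3908/2.6216 = 0.1491, so P(H) = 0.1491/(1+0.1491) ≈ 0.13.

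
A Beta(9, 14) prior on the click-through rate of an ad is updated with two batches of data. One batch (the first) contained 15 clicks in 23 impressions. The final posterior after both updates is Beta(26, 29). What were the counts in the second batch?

2 clicks and 7 non-clicks

Sequential conjugate updates are equivalent to a single update on the pooled data, so total successes = posterior α − prior α and total failures = posterior β − prior β.
Total across both batches: 26−9=17 clicks, 29−14=15 non-clicks.
Subtract the first batch: 17−15=2 clicks and 15−8=7 non-clicks.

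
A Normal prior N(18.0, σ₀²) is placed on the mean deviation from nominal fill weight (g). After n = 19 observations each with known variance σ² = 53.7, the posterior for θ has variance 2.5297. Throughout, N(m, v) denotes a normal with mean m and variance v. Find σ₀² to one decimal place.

σ₀² = 24.1

For the Normal–Normal model with known σ², precisions add: τ_n = τ₀ + n/σ².
So 1/σ₀² = 1/2.5297 − 19/53.7 = 0.395304 − 0.353818 = 0.041486.
Hence σ₀² = 1/0.041486 ≈ 24.1.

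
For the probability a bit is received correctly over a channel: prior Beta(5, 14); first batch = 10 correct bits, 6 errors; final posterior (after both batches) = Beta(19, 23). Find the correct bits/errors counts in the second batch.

4 correct bits and 3 errors

Sequential conjugate updates are equivalent to a single update on the pooled data, so total successes = posterior α − prior α and total failures = posterior β − prior β.
Total across both batches: 19−5=14 correct bits, 23−14=9 errors.
Subtract the first batch: 14−10=4 correct bits and 9−6=3 errors.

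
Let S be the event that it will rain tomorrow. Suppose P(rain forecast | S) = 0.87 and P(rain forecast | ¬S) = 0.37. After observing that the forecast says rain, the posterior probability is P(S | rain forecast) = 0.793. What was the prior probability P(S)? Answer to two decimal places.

Bayes' rule in odds form gives O(S|E) = O(S)·[P(E|S)/P(E|¬S)], hence O(S) = O(S|E)/LR.
Posterior odds = 0.793/(1−0.793) = 3.8309. LR = 0.87/0.37 = 2.3514.
Prior odds = 3.8309/2.3514 = 1.6292, so P(S) = 1.6292/(1+1.6292) ≈ 0.62.

P(S) = 0.62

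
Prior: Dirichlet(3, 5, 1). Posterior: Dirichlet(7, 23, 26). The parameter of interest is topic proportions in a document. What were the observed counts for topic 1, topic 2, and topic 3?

counts (4, 18, 25)

For a Dirichlet(α) prior with multinomial counts c, the posterior is Dirichlet(α + c) componentwise.
Counts are posterior − prior componentwise: 7−3=4, 23−5=18, 26−1=25.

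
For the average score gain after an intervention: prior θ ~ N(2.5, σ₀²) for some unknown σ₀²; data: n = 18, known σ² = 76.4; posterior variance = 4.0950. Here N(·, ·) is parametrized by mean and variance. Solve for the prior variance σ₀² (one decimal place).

σ₀² = 116.3

For the Normal–Normal model with known σ², precisions add: τ_n = τ₀ + n/σ².
So 1/σ₀² = 1/4.0950 − 18/76.4 = 0.244200 − 0.235602 = 0.008598.
Hence σ₀² = 1/0.008598 ≈ 116.3.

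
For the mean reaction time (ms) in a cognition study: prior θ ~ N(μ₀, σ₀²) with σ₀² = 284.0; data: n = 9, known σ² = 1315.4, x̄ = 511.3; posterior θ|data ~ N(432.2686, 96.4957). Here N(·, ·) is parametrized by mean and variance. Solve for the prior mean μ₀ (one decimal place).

The posterior mean is a precision-weighted average: μ_n = (τ₀μ₀ + τ_data·x̄)/(τ₀+τ_data), with τ₀=1/σ₀² and τ_data=n/σ².
Here τ₀ = 1/284.0 = 0.003521 and τ_data = 9/1315.4 = 0.006842, so τ_n = 0.010363.
Rearranging for μ₀: μ₀ = (μ_n·τ_n − τ_data·x̄)/τ₀ = (432.2686·0.010363 − 0.006842·511.3) / 0.003521 = 0.981285/0.003521 ≈ 278.7.

μ₀ = 278.7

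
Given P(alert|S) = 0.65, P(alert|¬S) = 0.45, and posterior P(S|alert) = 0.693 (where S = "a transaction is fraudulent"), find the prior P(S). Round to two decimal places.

In odds form, posterior odds = prior odds × likelihood ratio, so prior odds = posterior odds ÷ LR.
Posterior odds = 0.693/(1−0.693) = 2.2573. LR = 0.65/0.45 = 1.4444.
Prior odds = 2.2573/1.4444 = 1.5628, so P(S) = 1.5628/(1+1.5628) ≈ 0.61.

P(S) = 0.61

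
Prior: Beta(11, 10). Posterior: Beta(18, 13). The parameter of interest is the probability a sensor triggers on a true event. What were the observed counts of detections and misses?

Under Beta–binomial conjugacy the posterior parameters are (a+s, b+f).
Match parameters: s=18−11=7, f=13−10=3.

7 detections and 3 misses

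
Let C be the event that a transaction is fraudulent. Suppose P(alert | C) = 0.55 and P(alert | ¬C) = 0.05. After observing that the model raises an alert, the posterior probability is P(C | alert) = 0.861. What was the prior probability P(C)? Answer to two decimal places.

Bayes' rule in odds form gives O(C|E) = O(C)·[P(E|C)/P(E|¬C)], hence O(C) = O(C|E)/LR.
Posterior odds = 0.861/(1−0.861) = 6.1942. LR = 0.55/0.05 = 11.0000.
Prior odds = 6.1942/11.0000 = 0.5631, so P(C) = 0.5631/(1+0.5631) ≈ 0.36.

P(C) = 0.36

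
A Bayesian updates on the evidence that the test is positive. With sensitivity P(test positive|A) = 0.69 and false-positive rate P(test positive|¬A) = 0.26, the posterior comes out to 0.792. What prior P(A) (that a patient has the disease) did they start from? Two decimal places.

In odds form, posterior odds = prior odds × likelihood ratio, so prior odds = posterior odds ÷ LR.
Posterior odds = 0.792/(1−0.792) = 3.8077. LR = 0.69/0.26 = 2.6538.
Prior odds = 3.8077/2.6538 = 1.4348, so P(A) = 1.4348/(1+1.4348) ≈ 0.59.

P(A) = 0.59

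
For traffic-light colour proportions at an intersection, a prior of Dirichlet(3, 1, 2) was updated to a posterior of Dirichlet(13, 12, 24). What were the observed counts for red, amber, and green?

counts (10, 11, 22)

For a Dirichlet(α) prior with multinomial counts c, the posterior is Dirichlet(α + c) componentwise.
Counts are posterior − prior componentwise: 13−3=10, 12−1=11, 24−2=22.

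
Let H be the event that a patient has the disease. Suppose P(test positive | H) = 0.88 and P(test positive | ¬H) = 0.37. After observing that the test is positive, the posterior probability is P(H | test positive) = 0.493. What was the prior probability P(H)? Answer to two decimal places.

Bayes' rule in odds form gives O(H|E) = O(H)·[P(E|H)/P(E|¬H)], hence O(H) = O(H|E)/LR.
Posterior odds = 0.493/(1−0.493) = 0.9724. LR = 0.88/0.37 = 2.3784.
Prior odds = 0.9724/2.3784 = 0.4088, so P(H) = 0.4088/(1+0.4088) ≈ 0.29.

P(H) = 0.29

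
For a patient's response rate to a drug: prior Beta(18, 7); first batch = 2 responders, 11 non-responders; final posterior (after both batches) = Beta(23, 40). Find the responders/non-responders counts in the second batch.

3 responders and 22 non-responders

Sequential conjugate updates are equivalent to a single update on the pooled data, so total successes = posterior α − prior α and total failures = posterior β − prior β.
Total across both batches: 23−18=5 responders, 40−7=33 non-responders.
Subtract the first batch: 5−2=3 responders and 33−11=22 non-responders.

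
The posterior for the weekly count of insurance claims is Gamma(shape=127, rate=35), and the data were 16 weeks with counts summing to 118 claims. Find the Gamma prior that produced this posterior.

Gamma–Poisson conjugacy: posterior shape = α + Σxᵢ, posterior rate = β + n.
So α = 127 − 118 = 9 and β = 35 − 16 = 19.

Gamma(shape=9, rate=19)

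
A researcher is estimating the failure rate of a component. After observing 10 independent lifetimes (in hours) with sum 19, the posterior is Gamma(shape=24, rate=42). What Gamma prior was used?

Gamma(shape=14, rate=23)

For an exponential likelihood with a Gamma(α, β) prior on the rate, n observations with total T give posterior Gamma(α+n, β+T).
So α = 24 − 10 = 14 and β = 42 − 19 = 23.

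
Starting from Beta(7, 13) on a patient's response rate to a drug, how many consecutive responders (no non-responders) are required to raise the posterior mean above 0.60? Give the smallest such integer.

k = 13

After k responders and 0 non-responders the posterior is Beta(7+k, 13), with mean (7+k)/(7+13+k).
Set (7+k)/(20+k) > 0.60 and solve: k > (0.60·20 − 7)/(1 − 0.60) = 12.500.
The smallest integer exceeding 12.500 is 13, and checking k=13: (20)/(33) = 0.6061 > 0.60.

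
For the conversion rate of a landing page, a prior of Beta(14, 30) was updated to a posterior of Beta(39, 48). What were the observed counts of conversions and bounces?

Beta is conjugate to the binomial likelihood: posterior = Beta(α+s, β+f).
Match parameters: s=39−14=25, f=48−30=18.

25 conversions and 18 bounces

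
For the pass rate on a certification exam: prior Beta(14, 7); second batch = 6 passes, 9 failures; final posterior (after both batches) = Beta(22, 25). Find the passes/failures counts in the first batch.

2 passes and 9 failures

Because Beta–binomial updating is additive in the counts, the combined data contributed (α_post−α_prior, β_post−β_prior) successes and failures.
Total across both batches: 22−14=8 passes, 25−7=18 failures.
Subtract the second batch: 8−6=2 passes and 18−9=9 failures.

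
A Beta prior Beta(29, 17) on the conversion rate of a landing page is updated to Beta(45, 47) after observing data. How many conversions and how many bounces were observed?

16 conversions and 30 bounces

Under Beta–binomial conjugacy the posterior parameters are (a+s, b+f).
So s = 45 − 29 = 16 and f = 47 − 17 = 30.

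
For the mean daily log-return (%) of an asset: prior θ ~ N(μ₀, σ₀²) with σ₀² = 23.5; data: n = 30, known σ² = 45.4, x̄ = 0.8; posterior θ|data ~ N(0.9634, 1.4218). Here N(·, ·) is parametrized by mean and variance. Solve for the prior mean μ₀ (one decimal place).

The posterior mean is a precision-weighted average: μ_n = (τ₀μ₀ + τ_data·x̄)/(τ₀+τ_data), with τ₀=1/σ₀² and τ_data=n/σ².
Here τ₀ = 1/23.5 = 0.042553 and τ_data = 30/45.4 = 0.660793, so τ_n = 0.703346.
Rearranging for μ₀: μ₀ = (μ_n·τ_n − τ_data·x̄)/τ₀ = (0.9634·0.703346 − 0.660793·0.8) / 0.042553 = 0.148969/0.042553 ≈ 3.5.

μ₀ = 3.5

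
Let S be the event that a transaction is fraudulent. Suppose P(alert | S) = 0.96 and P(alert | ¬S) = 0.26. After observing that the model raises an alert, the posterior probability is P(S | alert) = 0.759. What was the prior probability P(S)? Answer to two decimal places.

P(S) = 0.46

Bayes' rule in odds form gives O(S|E) = O(S)·[P(E|S)/P(E|¬S)], hence O(S) = O(S|E)/LR.
Posterior odds = 0.759/(1−0.759) = 3.1494. LR = 0.96/0.26 = 3.6923.
Prior odds = 3.1494/3.6923 = 0.8530, so P(S) = 0.8530/(1+0.8530) ≈ 0.46.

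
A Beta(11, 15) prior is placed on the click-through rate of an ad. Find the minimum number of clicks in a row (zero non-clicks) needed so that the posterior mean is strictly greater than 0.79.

k = 46

After k clicks and 0 non-clicks the posterior is Beta(11+k, 15), with mean (11+k)/(11+15+k).
Set (11+k)/(26+k) > 0.79 and solve: k > (0.79·26 − 11)/(1 − 0.79) = 45.429.
The smallest integer exceeding 45.429 is 46, and checking k=46: (57)/(72) = 0.7917 > 0.79.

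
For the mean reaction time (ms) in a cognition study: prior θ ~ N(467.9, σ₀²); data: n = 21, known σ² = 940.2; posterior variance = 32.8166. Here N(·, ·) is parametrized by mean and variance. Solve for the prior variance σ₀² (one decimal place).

Posterior precision equals prior precision plus data precision: 1/σ_n² = 1/σ₀² + n/σ².
So 1/σ₀² = 1/32.8166 − 21/940.2 = 0.030472 − 0.022336 = 0.008136.
Hence σ₀² = 1/0.008136 ≈ 122.9.

σ₀² = 122.9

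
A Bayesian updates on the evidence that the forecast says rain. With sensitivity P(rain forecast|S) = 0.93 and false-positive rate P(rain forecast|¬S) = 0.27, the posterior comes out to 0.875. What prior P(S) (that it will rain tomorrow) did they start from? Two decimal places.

Bayes' rule in odds form gives O(S|E) = O(S)·[P(E|S)/P(E|¬S)], hence O(S) = O(S|E)/LR.
Posterior odds = 0.875/(1−0.875) = 7.0000. LR = 0.93/0.27 = 3.4444.
Prior odds = 7.0000/3.4444 = 2.0323, so P(S) = 2.0323/(1+2.0323) ≈ 0.67.

P(S) = 0.67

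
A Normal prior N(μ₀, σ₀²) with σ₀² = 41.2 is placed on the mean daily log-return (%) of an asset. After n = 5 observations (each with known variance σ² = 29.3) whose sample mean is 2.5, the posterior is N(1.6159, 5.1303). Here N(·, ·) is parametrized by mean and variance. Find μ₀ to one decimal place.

μ₀ = -4.6

The posterior mean is a precision-weighted average: μ_n = (τ₀μ₀ + τ_data·x̄)/(τ₀+τ_data), with τ₀=1/σ₀² and τ_data=n/σ².
Here τ₀ = 1/41.2 = 0.024272 and τ_data = 5/29.3 = 0.170648, so τ_n = 0.194920.
Rearranging for μ₀: μ₀ = (μ_n·τ_n − τ_data·x̄)/τ₀ = (1.6159·0.194920 − 0.170648·2.5) / 0.024272 = -0.111649/0.024272 ≈ -4.6.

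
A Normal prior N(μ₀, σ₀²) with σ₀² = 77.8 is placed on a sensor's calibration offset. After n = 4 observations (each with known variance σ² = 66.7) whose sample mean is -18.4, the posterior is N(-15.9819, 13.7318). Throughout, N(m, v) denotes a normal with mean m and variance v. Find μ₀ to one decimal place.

With known observation variance, the Normal–Normal posterior has precision τ_n = τ₀ + n/σ² and mean μ_n = (τ₀μ₀ + (n/σ²)x̄)/τ_n.
Here τ₀ = 1/77.8 = 0.012853 and τ_data = 4/66.7 = 0.059970, so τ_n = 0.072823.
Rearranging for μ₀: μ₀ = (μ_n·τ_n − τ_data·x̄)/τ₀ = (-15.9819·0.072823 − 0.059970·-18.4) / 0.012853 = -0.060402/0.012853 ≈ -4.7.

μ₀ = -4.7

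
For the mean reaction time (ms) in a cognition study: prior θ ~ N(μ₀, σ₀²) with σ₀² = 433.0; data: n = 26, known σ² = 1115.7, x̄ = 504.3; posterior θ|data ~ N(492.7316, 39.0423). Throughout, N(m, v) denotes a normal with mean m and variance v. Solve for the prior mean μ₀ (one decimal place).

The posterior mean is a precision-weighted average: μ_n = (τ₀μ₀ + τ_data·x̄)/(τ₀+τ_data), with τ₀=1/σ₀² and τ_data=n/σ².
Here τ₀ = 1/433.0 = 0.002309 and τ_data = 26/1115.7 = 0.023304, so τ_n = 0.025613.
Rearranging for μ₀: μ₀ = (μ_n·τ_n − τ_data·x̄)/τ₀ = (492.7316·0.025613 − 0.023304·504.3) / 0.002309 = 0.868127/0.002309 ≈ 376.0.

μ₀ = 376.0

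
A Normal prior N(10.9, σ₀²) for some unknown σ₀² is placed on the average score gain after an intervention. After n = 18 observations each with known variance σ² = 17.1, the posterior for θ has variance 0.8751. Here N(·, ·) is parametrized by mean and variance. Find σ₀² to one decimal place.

σ₀² = 11.1

Posterior precision equals prior precision plus data precision: 1/σ_n² = 1/σ₀² + n/σ².
So 1/σ₀² = 1/0.8751 − 18/17.1 = 1.142727 − 1.052632 = 0.090095.
Hence σ₀² = 1/0.090095 ≈ 11.1.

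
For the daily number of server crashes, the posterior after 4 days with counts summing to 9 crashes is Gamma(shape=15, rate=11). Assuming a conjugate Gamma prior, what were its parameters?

Gamma–Poisson conjugacy: posterior shape = α + Σxᵢ, posterior rate = β + n.
So α = 15 − 9 = 6 and β = 11 − 4 = 7.

Gamma(shape=6, rate=7)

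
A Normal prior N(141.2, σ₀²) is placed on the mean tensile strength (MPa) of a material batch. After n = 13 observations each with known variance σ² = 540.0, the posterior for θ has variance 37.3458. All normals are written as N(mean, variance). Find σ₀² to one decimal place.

For the Normal–Normal model with known σ², precisions add: τ_n = τ₀ + n/σ².
So 1/σ₀² = 1/37.3458 − 13/540.0 = 0.026777 − 0.024074 = 0.002703.
Hence σ₀² = 1/0.002703 ≈ 370.0.

σ₀² = 370.0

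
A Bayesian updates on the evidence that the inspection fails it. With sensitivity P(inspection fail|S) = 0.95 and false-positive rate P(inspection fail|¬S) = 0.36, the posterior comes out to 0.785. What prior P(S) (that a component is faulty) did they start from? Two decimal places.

In odds form, posterior odds = prior odds × likelihood ratio, so prior odds = posterior odds ÷ LR.
Posterior odds = 0.785/(1−0.785) = 3.6512. LR = 0.95/0.36 = 2.6389.
Prior odds = 3.6512/2.6389 = 1.3836, so P(S) = 1.3836/(1+1.3836) ≈ 0.58.

P(S) = 0.58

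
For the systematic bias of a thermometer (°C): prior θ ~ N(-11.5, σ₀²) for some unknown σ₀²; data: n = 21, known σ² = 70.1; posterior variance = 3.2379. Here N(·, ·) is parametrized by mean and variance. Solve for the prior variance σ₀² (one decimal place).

σ₀² = 107.9

Posterior precision equals prior precision plus data precision: 1/σ_n² = 1/σ₀² + n/σ².
So 1/σ₀² = 1/3.2379 − 21/70.1 = 0.308842 − 0.299572 = 0.009270.
Hence σ₀² = 1/0.009270 ≈ 107.9.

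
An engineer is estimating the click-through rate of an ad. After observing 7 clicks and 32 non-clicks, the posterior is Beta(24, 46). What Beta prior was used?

Beta(17, 14)

Beta is conjugate to the binomial likelihood: posterior = Beta(a+s, b+f).
Subtract the data counts: 24−7=17, 46−32=14.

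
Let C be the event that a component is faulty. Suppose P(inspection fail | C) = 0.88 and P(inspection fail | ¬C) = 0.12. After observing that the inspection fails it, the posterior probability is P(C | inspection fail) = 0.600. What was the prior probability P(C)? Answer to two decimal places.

Bayes' rule in odds form gives O(C|E) = O(C)·[P(E|C)/P(E|¬C)], hence O(C) = O(C|E)/LR.
Posterior odds = 0.600/(1−0.600) = 1.5000. LR = 0.88/0.12 = 7.3333.
Prior odds = 1.5000/7.3333 = 0.2045, so P(C) = 0.2045/(1+0.2045) ≈ 0.17.

P(C) = 0.17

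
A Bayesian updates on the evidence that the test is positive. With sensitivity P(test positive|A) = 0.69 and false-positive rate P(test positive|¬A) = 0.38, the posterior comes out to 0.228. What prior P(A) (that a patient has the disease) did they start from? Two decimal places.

In odds form, posterior odds = prior odds × likelihood ratio, so prior odds = posterior odds ÷ LR.
Posterior odds = 0.228/(1−0.228) = 0.2953. LR = 0.69/0.38 = 1.8158.
Prior odds = 0.2953/1.8158 = 0.1626, so P(A) = 0.1626/(1+0.1626) ≈ 0.14.

P(A) = 0.14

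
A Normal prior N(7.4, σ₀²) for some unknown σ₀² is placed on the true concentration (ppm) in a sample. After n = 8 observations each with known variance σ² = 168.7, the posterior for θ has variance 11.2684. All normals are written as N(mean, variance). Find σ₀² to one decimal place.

σ₀² = 24.2

For the Normal–Normal model with known σ², precisions add: τ_n = τ₀ + n/σ².
So 1/σ₀² = 1/11.2684 − 8/168.7 = 0.088744 − 0.047421 = 0.041323.
Hence σ₀² = 1/0.041323 ≈ 24.2.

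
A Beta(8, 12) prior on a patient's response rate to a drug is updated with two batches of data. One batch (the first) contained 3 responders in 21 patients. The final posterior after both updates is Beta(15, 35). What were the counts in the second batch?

Because Beta–binomial updating is additive in the counts, the combined data contributed (α_post−α_prior, β_post−β_prior) successes and failures.
Total across both batches: 15−8=7 responders, 35−12=23 non-responders.
Subtract the first batch: 7−3=4 responders and 23−18=5 non-responders.

4 responders and 5 non-responders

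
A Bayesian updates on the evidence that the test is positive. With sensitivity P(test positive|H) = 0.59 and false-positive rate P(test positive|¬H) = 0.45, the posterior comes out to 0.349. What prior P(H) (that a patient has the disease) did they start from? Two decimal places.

In odds form, posterior odds = prior odds × likelihood ratio, so prior odds = posterior odds ÷ LR.
Posterior odds = 0.349/(1−0.349) = 0.5361. LR = 0.59/0.45 = 1.3111.
Prior odds = 0.5361/1.3111 = 0.4089, so P(H) = 0.4089/(1+0.4089) ≈ 0.29.

P(H) = 0.29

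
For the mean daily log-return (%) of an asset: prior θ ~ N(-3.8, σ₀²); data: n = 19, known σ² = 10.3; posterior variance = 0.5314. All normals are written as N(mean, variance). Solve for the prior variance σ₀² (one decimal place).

σ₀² = 26.9

For the Normal–Normal model with known σ², precisions add: τ_n = τ₀ + n/σ².
So 1/σ₀² = 1/0.5314 − 19/10.3 = 1.881822 − 1.844660 = 0.037162.
Hence σ₀² = 1/0.037162 ≈ 26.9.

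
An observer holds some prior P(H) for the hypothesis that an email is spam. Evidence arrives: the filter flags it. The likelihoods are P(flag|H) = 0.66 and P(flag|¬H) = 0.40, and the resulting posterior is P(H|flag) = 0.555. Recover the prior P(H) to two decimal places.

In odds form, posterior odds = prior odds × likelihood ratio, so prior odds = posterior odds ÷ LR.
Posterior odds = 0.555/(1−0.555) = 1.2472. LR = 0.66/0.40 = 1.6500.
Prior odds = 1.2472/1.6500 = 0.7559, so P(H) = 0.7559/(1+0.7559) ≈ 0.43.

P(H) = 0.43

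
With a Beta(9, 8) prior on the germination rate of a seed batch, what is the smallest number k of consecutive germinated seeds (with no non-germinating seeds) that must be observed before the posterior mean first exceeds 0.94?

After k germinated seeds and 0 non-germinating seeds the posterior is Beta(9+k, 8), with mean (9+k)/(9+8+k).
Set (9+k)/(17+k) > 0.94 and solve: k > (0.94·17 − 9)/(1 − 0.94) = 116.333.
The smallest integer exceeding 116.333 is 117.

k = 117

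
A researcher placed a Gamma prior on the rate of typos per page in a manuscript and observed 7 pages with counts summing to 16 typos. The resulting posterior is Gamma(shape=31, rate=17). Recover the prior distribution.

A Gamma(α, β) prior (rate parametrization) on a Poisson rate with n observations summing to S gives posterior Gamma(α+S, β+n).
So α = 31 − 16 = 15 and β = 17 − 7 = 10.

Gamma(shape=15, rate=10)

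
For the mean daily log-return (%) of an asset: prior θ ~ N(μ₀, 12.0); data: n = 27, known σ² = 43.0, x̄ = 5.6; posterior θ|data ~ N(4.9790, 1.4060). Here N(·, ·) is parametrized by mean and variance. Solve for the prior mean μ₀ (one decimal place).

μ₀ = 0.3

The posterior mean is a precision-weighted average: μ_n = (τ₀μ₀ + τ_data·x̄)/(τ₀+τ_data), with τ₀=1/σ₀² and τ_data=n/σ².
Here τ₀ = 1/12.0 = 0.083333 and τ_data = 27/43.0 = 0.627907, so τ_n = 0.711240.
Rearranging for μ₀: μ₀ = (μ_n·τ_n − τ_data·x̄)/τ₀ = (4.9790·0.711240 − 0.627907·5.6) / 0.083333 = 0.024985/0.083333 ≈ 0.3.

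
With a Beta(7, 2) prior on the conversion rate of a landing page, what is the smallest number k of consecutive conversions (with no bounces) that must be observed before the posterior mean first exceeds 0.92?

k = 17

After k conversions and 0 bounces the posterior is Beta(7+k, 2), with mean (7+k)/(7+2+k).
Set (7+k)/(9+k) > 0.92 and solve: k > (0.92·9 − 7)/(1 − 0.92) = 16.000.
The smallest integer exceeding 16.000 is 17, and checking k=17: (24)/(26) = 0.9231 > 0.92.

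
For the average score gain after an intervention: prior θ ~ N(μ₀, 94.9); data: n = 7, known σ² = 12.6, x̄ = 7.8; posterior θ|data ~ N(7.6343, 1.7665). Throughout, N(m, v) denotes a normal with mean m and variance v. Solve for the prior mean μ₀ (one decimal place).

The posterior mean is a precision-weighted average: μ_n = (τ₀μ₀ + τ_data·x̄)/(τ₀+τ_data), with τ₀=1/σ₀² and τ_data=n/σ².
Here τ₀ = 1/94.9 = 0.010537 and τ_data = 7/12.6 = 0.555556, so τ_n = 0.566093.
Rearranging for μ₀: μ₀ = (μ_n·τ_n − τ_data·x̄)/τ₀ = (7.6343·0.566093 − 0.555556·7.8) / 0.010537 = -0.011613/0.010537 ≈ -1.1.

μ₀ = -1.1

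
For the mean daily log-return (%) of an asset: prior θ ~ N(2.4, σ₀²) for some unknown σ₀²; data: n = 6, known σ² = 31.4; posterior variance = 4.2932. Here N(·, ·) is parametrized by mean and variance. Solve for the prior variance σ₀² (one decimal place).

Posterior precision equals prior precision plus data precision: 1/σ_n² = 1/σ₀² + n/σ².
So 1/σ₀² = 1/4.2932 − 6/31.4 = 0.232926 − 0.191083 = 0.041843.
Hence σ₀² = 1/0.041843 ≈ 23.9.

σ₀² = 23.9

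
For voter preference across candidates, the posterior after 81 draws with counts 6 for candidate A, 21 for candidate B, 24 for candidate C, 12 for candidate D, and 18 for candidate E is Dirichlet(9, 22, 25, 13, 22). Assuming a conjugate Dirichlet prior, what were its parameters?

Dirichlet(3, 1, 1, 1, 4)

For a Dirichlet(α) prior with multinomial counts c, the posterior is Dirichlet(α + c) componentwise.
Subtract each count from the matching posterior parameter: 9−6=3, 22−21=1, 25−24=1, 13−12=1, 22−18=4.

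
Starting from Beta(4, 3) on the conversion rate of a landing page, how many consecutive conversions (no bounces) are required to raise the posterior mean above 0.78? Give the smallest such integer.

After k conversions and 0 bounces the posterior is Beta(4+k, 3), with mean (4+k)/(4+3+k).
Set (4+k)/(7+k) > 0.78 and solve: k > (0.78·7 − 4)/(1 − 0.78) = 6.636.
The smallest integer exceeding 6.636 is 7.

k = 7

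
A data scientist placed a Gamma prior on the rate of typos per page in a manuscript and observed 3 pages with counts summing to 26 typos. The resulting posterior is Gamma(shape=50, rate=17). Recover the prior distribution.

Gamma(shape=24, rate=14)

A Gamma(α, β) prior (rate parametrization) on a Poisson rate with n observations summing to S gives posterior Gamma(α+S, β+n).
So α = 50 − 26 = 24 and β = 17 − 3 = 14.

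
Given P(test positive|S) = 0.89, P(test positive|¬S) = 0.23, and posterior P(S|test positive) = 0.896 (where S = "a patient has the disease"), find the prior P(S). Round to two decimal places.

P(S) = 0.69

In odds form, posterior odds = prior odds × likelihood ratio, so prior odds = posterior odds ÷ LR.
Posterior odds = 0.896/(1−0.896) = 8.6154. LR = 0.89/0.23 = 3.8696.
Prior odds = 8.6154/3.8696 = 2.2264, so P(S) = 2.2264/(1+2.2264) ≈ 0.69.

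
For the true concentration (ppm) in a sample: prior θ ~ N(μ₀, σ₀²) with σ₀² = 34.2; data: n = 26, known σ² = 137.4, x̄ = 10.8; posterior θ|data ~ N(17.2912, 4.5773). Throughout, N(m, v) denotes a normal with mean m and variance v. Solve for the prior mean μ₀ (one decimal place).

With known observation variance, the Normal–Normal posterior has precision τ_n = τ₀ + n/σ² and mean μ_n = (τ₀μ₀ + (n/σ²)x̄)/τ_n.
Here τ₀ = 1/34.2 = 0.029240 and τ_data = 26/137.4 = 0.189229, so τ_n = 0.218469.
Rearranging for μ₀: μ₀ = (μ_n·τ_n − τ_data·x̄)/τ₀ = (17.2912·0.218469 − 0.189229·10.8) / 0.029240 = 1.733918/0.029240 ≈ 59.3.

μ₀ = 59.3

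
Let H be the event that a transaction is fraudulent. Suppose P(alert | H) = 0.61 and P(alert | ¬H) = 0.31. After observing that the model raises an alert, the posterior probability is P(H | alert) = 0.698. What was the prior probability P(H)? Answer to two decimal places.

In odds form, posterior odds = prior odds × likelihood ratio, so prior odds = posterior odds ÷ LR.
Posterior odds = 0.698/(1−0.698) = 2.3113. LR = 0.61/0.31 = 1.9677.
Prior odds = 2.3113/1.9677 = 1.1746, so P(H) = 1.1746/(1+1.1746) ≈ 0.54.

P(H) = 0.54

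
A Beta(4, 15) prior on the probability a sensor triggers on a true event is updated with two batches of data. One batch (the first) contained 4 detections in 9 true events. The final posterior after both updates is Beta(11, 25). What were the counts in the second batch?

3 detections and 5 misses

Sequential conjugate updates are equivalent to a single update on the pooled data, so total successes = posterior α − prior α and total failures = posterior β − prior β.
Total across both batches: 11−4=7 detections, 25−15=10 misses.
Subtract the first batch: 7−4=3 detections and 10−5=5 misses.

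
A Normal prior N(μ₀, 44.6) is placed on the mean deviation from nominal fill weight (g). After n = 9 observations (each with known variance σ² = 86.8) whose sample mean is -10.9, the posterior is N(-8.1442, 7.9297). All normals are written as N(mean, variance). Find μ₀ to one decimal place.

μ₀ = 4.6

With known observation variance, the Normal–Normal posterior has precision τ_n = τ₀ + n/σ² and mean μ_n = (τ₀μ₀ + (n/σ²)x̄)/τ_n.
Here τ₀ = 1/44.6 = 0.022422 and τ_data = 9/86.8 = 0.103687, so τ_n = 0.126109.
Rearranging for μ₀: μ₀ = (μ_n·τ_n − τ_data·x̄)/τ₀ = (-8.1442·0.126109 − 0.103687·-10.9) / 0.022422 = 0.103131/0.022422 ≈ 4.6.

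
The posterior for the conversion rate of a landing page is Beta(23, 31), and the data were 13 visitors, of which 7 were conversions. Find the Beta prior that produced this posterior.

Beta(16, 25)

Under Beta–binomial conjugacy the posterior parameters are (α+s, β+f).
So α = 23 − 7 = 16 and β = 31 − 6 = 25.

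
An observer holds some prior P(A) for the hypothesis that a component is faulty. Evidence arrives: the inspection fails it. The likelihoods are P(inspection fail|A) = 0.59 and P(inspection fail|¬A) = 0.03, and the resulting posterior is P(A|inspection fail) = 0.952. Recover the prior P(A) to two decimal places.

In odds form, posterior odds = prior odds × likelihood ratio, so prior odds = posterior odds ÷ LR.
Posterior odds = 0.952/(1−0.952) = 19.8333. LR = 0.59/0.03 = 19.6667.
Prior odds = 19.8333/19.6667 = 1.0085, so P(A) = 1.0085/(1+1.0085) ≈ 0.50.

P(A) = 0.50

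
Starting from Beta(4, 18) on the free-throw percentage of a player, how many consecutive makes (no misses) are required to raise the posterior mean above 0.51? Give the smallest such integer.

After k makes and 0 misses the posterior is Beta(4+k, 18), with mean (4+k)/(4+18+k).
Set (4+k)/(22+k) > 0.51 and solve: k > (0.51·22 − 4)/(1 − 0.51) = 14.735.
The smallest integer exceeding 14.735 is 15.

k = 15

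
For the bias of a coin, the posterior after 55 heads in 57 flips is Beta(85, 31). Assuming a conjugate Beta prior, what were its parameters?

Beta(30, 29)

Beta is conjugate to the binomial likelihood: posterior = Beta(α+s, β+f).
Subtract the data counts: 85−55=30, 31−2=29.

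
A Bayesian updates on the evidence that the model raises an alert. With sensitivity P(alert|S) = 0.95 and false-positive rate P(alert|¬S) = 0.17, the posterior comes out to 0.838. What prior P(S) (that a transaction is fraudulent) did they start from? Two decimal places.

P(S) = 0.48

Bayes' rule in odds form gives O(S|E) = O(S)·[P(E|S)/P(E|¬S)], hence O(S) = O(S|E)/LR.
Posterior odds = 0.838/(1−0.838) = 5.1728. LR = 0.95/0.17 = 5.5882.
Prior odds = 5.1728/5.5882 = 0.9257, so P(S) = 0.9257/(1+0.9257) ≈ 0.48.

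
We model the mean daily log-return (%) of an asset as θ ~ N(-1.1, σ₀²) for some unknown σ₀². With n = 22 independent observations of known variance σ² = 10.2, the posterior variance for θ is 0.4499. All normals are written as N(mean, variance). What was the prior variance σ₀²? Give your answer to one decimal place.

For the Normal–Normal model with known σ², precisions add: τ_n = τ₀ + n/σ².
So 1/σ₀² = 1/0.4499 − 22/10.2 = 2.222716 − 2.156863 = 0.065853.
Hence σ₀² = 1/0.065853 ≈ 15.2.

σ₀² = 15.2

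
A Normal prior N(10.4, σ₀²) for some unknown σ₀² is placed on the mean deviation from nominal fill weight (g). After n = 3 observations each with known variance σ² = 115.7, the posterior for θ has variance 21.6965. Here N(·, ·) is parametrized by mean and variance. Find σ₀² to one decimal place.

σ₀² = 49.6

For the Normal–Normal model with known σ², precisions add: τ_n = τ₀ + n/σ².
So 1/σ₀² = 1/21.6965 − 3/115.7 = 0.046090 − 0.025929 = 0.020161.
Hence σ₀² = 1/0.020161 ≈ 49.6.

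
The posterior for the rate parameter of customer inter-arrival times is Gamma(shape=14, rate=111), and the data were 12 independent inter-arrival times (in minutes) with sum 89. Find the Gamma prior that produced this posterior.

Gamma(shape=2, rate=22)

Gamma–exponential conjugacy: posterior shape = α + n, posterior rate = β + Σtᵢ.
So α = 14 − 12 = 2 and β = 111 − 89 = 22.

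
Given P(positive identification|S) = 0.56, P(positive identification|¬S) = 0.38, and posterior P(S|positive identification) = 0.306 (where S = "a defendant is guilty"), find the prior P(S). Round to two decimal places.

Bayes' rule in odds form gives O(S|E) = O(S)·[P(E|S)/P(E|¬S)], hence O(S) = O(S|E)/LR.
Posterior odds = 0.306/(1−0.306) = 0.4409. LR = 0.56/0.38 = 1.4737.
Prior odds = 0.4409/1.4737 = 0.2992, so P(S) = 0.2992/(1+0.2992) ≈ 0.23.

P(S) = 0.23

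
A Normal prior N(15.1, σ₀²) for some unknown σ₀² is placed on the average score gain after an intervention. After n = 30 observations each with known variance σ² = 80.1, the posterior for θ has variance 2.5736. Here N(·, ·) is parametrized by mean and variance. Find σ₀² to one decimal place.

For the Normal–Normal model with known σ², precisions add: τ_n = τ₀ + n/σ².
So 1/σ₀² = 1/2.5736 − 30/80.1 = 0.388561 − 0.374532 = 0.014029.
Hence σ₀² = 1/0.014029 ≈ 71.3.

σ₀² = 71.3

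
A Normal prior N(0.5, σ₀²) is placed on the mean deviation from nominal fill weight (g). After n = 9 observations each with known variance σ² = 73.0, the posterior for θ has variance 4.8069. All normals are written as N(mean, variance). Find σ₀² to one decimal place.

σ₀² = 11.8

For the Normal–Normal model with known σ², precisions add: τ_n = τ₀ + n/σ².
So 1/σ₀² = 1/4.8069 − 9/73.0 = 0.208034 − 0.123288 = 0.084746.
Hence σ₀² = 1/0.084746 ≈ 11.8.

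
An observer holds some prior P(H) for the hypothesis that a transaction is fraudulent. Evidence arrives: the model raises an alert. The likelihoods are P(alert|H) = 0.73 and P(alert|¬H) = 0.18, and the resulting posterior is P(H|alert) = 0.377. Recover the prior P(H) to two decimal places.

P(H) = 0.13

In odds form, posterior odds = prior odds × likelihood ratio, so prior odds = posterior odds ÷ LR.
Posterior odds = 0.377/(1−0.377) = 0.6051. LR = 0.73/0.18 = 4.0556.
Prior odds = 0.6051/4.0556 = 0.1492, so P(H) = 0.1492/(1+0.1492) ≈ 0.13.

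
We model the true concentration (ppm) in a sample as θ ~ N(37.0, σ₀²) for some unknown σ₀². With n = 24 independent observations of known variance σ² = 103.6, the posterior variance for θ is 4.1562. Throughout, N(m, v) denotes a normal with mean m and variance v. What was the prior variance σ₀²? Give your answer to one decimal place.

σ₀² = 111.8

Posterior precision equals prior precision plus data precision: 1/σ_n² = 1/σ₀² + n/σ².
So 1/σ₀² = 1/4.1562 − 24/103.6 = 0.240604 − 0.231660 = 0.008944.
Hence σ₀² = 1/0.008944 ≈ 111.8.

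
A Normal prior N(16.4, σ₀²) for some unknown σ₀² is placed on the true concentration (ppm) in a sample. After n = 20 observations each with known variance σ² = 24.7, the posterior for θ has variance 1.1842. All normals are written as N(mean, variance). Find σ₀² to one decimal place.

Posterior precision equals prior precision plus data precision: 1/σ_n² = 1/σ₀² + n/σ².
So 1/σ₀² = 1/1.1842 − 20/24.7 = 0.844452 − 0.809717 = 0.034735.
Hence σ₀² = 1/0.034735 ≈ 28.8.

σ₀² = 28.8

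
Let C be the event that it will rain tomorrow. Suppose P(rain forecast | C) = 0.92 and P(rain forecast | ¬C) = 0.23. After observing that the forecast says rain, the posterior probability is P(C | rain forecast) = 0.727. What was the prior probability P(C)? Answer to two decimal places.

In odds form, posterior odds = prior odds × likelihood ratio, so prior odds = posterior odds ÷ LR.
Posterior odds = 0.727/(1−0.727) = 2.6630. LR = 0.92/0.23 = 4.0000.
Prior odds = 2.6630/4.0000 = 0.6657, so P(C) = 0.6657/(1+0.6657) ≈ 0.40.

P(C) = 0.40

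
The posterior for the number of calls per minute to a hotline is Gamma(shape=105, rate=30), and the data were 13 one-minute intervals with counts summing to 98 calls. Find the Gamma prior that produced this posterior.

Gamma–Poisson conjugacy: posterior shape = α + Σxᵢ, posterior rate = β + n.
So α = 105 − 98 = 7 and β = 30 − 13 = 17.

Gamma(shape=7, rate=17)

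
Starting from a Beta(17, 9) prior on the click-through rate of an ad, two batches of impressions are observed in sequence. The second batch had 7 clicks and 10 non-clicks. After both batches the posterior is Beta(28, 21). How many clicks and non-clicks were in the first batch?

Sequential conjugate updates are equivalent to a single update on the pooled data, so total successes = posterior α − prior α and total failures = posterior β − prior β.
Total across both batches: 28−17=11 clicks, 21−9=12 non-clicks.
Subtract the second batch: 11−7=4 clicks and 12−10=2 non-clicks.

4 clicks and 2 non-clicks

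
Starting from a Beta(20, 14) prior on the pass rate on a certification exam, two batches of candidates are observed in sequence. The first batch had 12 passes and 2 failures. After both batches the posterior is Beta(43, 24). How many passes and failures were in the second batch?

Sequential conjugate updates are equivalent to a single update on the pooled data, so total successes = posterior α − prior α and total failures = posterior β − prior β.
Total across both batches: 43−20=23 passes, 24−14=10 failures.
Subtract the first batch: 23−12=11 passes and 10−2=8 failures.

11 passes and 8 failures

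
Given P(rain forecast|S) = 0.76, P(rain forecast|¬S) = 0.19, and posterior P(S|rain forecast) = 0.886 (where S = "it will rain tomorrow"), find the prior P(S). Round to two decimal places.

P(S) = 0.66

Bayes' rule in odds form gives O(S|E) = O(S)·[P(E|S)/P(E|¬S)], hence O(S) = O(S|E)/LR.
Posterior odds = 0.886/(1−0.886) = 7.7719. LR = 0.76/0.19 = 4.0000.
Prior odds = 7.7719/4.0000 = 1.9430, so P(S) = 1.9430/(1+1.9430) ≈ 0.66.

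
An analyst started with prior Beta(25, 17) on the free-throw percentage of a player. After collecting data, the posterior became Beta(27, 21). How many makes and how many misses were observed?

2 makes and 4 misses

Beta is conjugate to the binomial likelihood: posterior = Beta(a+s, b+f).
So s = 27 − 25 = 2 and f = 21 − 17 = 4.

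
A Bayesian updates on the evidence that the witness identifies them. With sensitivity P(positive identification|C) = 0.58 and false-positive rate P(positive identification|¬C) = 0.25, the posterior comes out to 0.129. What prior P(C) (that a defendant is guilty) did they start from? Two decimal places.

P(C) = 0.06

In odds form, posterior odds = prior odds × likelihood ratio, so prior odds = posterior odds ÷ LR.
Posterior odds = 0.129/(1−0.129) = 0.1481. LR = 0.58/0.25 = 2.3200.
Prior odds = 0.1481/2.3200 = 0.0638, so P(C) = 0.0638/(1+0.0638) ≈ 0.06.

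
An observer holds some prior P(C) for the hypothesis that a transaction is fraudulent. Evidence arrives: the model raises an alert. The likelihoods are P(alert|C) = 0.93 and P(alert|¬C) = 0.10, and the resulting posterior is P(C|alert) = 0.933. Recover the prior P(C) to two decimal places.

In odds form, posterior odds = prior odds × likelihood ratio, so prior odds = posterior odds ÷ LR.
Posterior odds = 0.933/(1−0.933) = 13.9254. LR = 0.93/0.10 = 9.3000.
Prior odds = 13.9254/9.3000 = 1.4974, so P(C) = 1.4974/(1+1.4974) ≈ 0.60.

P(C) = 0.60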